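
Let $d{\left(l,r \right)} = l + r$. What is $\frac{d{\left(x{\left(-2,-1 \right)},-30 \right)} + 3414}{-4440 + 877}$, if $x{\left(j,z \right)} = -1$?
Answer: $- \frac{3383}{3563} \approx -0.94948$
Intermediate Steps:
$\frac{d{\left(x{\left(-2,-1 \right)},-30 \right)} + 3414}{-4440 + 877} = \frac{\left(-1 - 30\right) + 3414}{-4440 + 877} = \frac{-31 + 3414}{-3563} = 3383 \left(- \frac{1}{3563}\right) = - \frac{3383}{3563}$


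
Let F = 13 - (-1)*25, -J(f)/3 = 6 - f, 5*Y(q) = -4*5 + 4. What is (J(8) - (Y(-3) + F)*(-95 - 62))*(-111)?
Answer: -3035628/5 ≈ -6.0713e+5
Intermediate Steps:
Y(q) = -16/5 (Y(q) = (-4*5 + 4)/5 = (-20 + 4)/5 = (⅕)*(-16) = -16/5)
J(f) = -18 + 3*f (J(f) = -3*(6 - f) = -18 + 3*f)
F = 38 (F = 13 - 1*(-25) = 13 + 25 = 38)
(J(8) - (Y(-3) + F)*(-95 - 62))*(-111) = ((-18 + 3*8) - (-16/5 + 38)*(-95 - 62))*(-111) = ((-18 + 24) - 174*(-157)/5)*(-111) = (6 - 1*(-27318/5))*(-111) = (6 + 27318/5)*(-111) = (27348/5)*(-111) = -3035628/5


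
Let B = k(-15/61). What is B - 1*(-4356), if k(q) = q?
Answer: 265701/61 ≈ 4355.8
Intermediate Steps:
B = -15/61 ≈ -0.24590
B - 1*(-4356) = -15/61 - 1*(-4356) = -15/61 + 4356 = 265701/61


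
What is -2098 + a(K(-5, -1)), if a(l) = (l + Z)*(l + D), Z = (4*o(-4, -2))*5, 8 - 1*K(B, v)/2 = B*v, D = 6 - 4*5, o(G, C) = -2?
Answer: -1826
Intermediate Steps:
D = -14 (D = 6 - 20 = -14)
K(B, v) = 16 - 2*B*v
Z = -40 (Z = (4*(-2))*5 = -8*5 = -40)
a(l) = (-40 + l)*(-14 + l) (a(l) = (l - 40)*(l - 14) = (-40 + l)*(-14 + l))
-2098 + a(K(-5, -1)) = -2098 + (560 + (16 - 2*(-5)*(-1))² - 54*(16 - 2*(-5)*(-1))) = -2098 + (560 + (16 - 10)² - 54*(16 - 10)) = -2098 + (560 + 6² - 54*6) = -2098 + (560 + 36 - 324) = -2098 + 272 = -1826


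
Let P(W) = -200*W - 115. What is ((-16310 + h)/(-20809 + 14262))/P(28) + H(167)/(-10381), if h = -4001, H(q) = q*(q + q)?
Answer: -2087206353181/388416586005 ≈ -5.3736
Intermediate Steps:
H(q) = 2*q² (H(q) = q*(2*q) = 2*q²)
P(W) = -115 - 200*W
((-16310 + h)/(-20809 + 14262))/P(28) + H(167)/(-10381) = ((-16310 - 4001)/(-20809 + 14262))/(-115 - 200*28) + (2*167²)/(-10381) = (-20311/(-6547))/(-115 - 5600) + (2*27889)*(-1/10381) = -20311*(-1/6547)/(-5715) + 55778*(-1/10381) = (20311/6547)*(-1/5715) - 55778/10381 = -20311/37416105 - 55778/10381 = -2087206353181/388416586005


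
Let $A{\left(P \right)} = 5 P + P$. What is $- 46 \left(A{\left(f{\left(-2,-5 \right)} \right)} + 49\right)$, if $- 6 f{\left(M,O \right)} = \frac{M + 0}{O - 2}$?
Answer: $- \frac{15686}{7} \approx -2240.9$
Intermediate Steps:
$f{\left(M,O \right)} = - \frac{M}{6 \left(-2 + O\right)}$ ($f{\left(M,O \right)} = - \frac{\left(M + 0\right) \frac{1}{O - 2}}{6} = - \frac{M \frac{1}{-2 + O}}{6} = - \frac{M}{6 \left(-2 + O\right)}$)
$A{\left(P \right)} = 6 P$
$- 46 \left(A{\left(f{\left(-2,-5 \right)} \right)} + 49\right) = - 46 \left(6 \left(\left(-1\right) \left(-2\right) \frac{1}{-12 + 6 \left(-5\right)}\right) + 49\right) = - 46 \left(6 \left(\left(-1\right) \left(-2\right) \frac{1}{-12 - 30}\right) + 49\right) = - 46 \left(6 \left(\left(-1\right) \left(-2\right) \frac{1}{-42}\right) + 49\right) = - 46 \left(6 \left(\left(-1\right) \left(-2\right) \left(- \frac{1}{42}\right)\right) + 49\right) = - 46 \left(6 \left(- \frac{1}{21}\right) + 49\right) = - 46 \left(- \frac{2}{7} + 49\right) = \left(-46\right) \frac{341}{7} = - \frac{15686}{7}$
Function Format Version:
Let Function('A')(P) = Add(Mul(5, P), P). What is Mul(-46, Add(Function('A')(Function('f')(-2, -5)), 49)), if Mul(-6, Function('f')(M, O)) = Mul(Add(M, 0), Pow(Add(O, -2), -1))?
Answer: Rational(-15686, 7) ≈ -2240.9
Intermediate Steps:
Function('f')(M, O) = Mul(Rational(-1, 6), M, Pow(Add(-2, O), -1)) (Function('f')(M, O) = Mul(Rational(-1, 6), Mul(Add(M, 0), Pow(Add(O, -2), -1))) = Mul(Rational(-1, 6), Mul(M, Pow(Add(-2, O), -1))) = Mul(Rational(-1, 6), M, Pow(Add(-2, O), -1)))
Function('A')(P) = Mul(6, P)
Mul(-46, Add(Function('A')(Function('f')(-2, -5)), 49)) = Mul(-46, Add(Mul(6, Mul(-1, -2, Pow(Add(-12, Mul(6, -5)), -1))), 49)) = Mul(-46, Add(Mul(6, Mul(-1, -2, Pow(Add(-12, -30), -1))), 49)) = Mul(-46, Add(Mul(6, Mul(-1, -2, Pow(-42, -1))), 49)) = Mul(-46, Add(Mul(6, Mul(-1, -2, Rational(-1, 42))), 49)) = Mul(-46, Add(Mul(6, Rational(-1, 21)), 49)) = Mul(-46, Add(Rational(-2, 7), 49)) = Mul(-46, Rational(341, 7)) = Rational(-15686, 7)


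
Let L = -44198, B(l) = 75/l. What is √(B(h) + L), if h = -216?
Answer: I*√6364562/12 ≈ 210.23*I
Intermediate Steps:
√(B(h) + L) = √(75/(-216) - 44198) = √(75*(-1/216) - 44198) = √(-25/72 - 44198) = √(-3182281/72) = I*√6364562/12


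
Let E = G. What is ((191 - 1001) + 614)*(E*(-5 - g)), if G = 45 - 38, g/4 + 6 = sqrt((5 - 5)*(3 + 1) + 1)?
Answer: -20580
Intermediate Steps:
g = -20 (g = -24 + 4*sqrt((5 - 5)*(3 + 1) + 1) = -24 + 4*sqrt(0*4 + 1) = -24 + 4*sqrt(0 + 1) = -24 + 4*sqrt(1) = -24 + 4*1 = -24 + 4 = -20)
G = 7
E = 7
((191 - 1001) + 614)*(E*(-5 - g)) = ((191 - 1001) + 614)*(7*(-5 - 1*(-20))) = (-810 + 614)*(7*(-5 + 20)) = -1372*15 = -196*105 = -20580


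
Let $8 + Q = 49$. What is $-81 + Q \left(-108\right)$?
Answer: $-4509$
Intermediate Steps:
$Q = 41$ ($Q = -8 + 49 = 41$)
$-81 + Q \left(-108\right) = -81 + 41 \left(-108\right) = -81 - 4428 = -4509$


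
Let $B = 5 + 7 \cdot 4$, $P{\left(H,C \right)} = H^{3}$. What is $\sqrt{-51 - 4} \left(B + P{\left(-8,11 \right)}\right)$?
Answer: $- 479 i \sqrt{55} \approx - 3552.4 i$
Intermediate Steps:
$B = 33$ ($B = 5 + 28 = 33$)
$\sqrt{-51 - 4} \left(B + P{\left(-8,11 \right)}\right) = \sqrt{-51 - 4} \left(33 + \left(-8\right)^{3}\right) = \sqrt{-55} \left(33 - 512\right) = i \sqrt{55} \left(-479\right) = - 479 i \sqrt{55}$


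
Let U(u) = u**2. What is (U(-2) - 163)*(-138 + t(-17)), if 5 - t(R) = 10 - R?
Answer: 25440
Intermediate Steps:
t(R) = -5 + R (t(R) = 5 - (10 - R) = 5 + (-10 + R) = -5 + R)
(U(-2) - 163)*(-138 + t(-17)) = ((-2)**2 - 163)*(-138 + (-5 - 17)) = (4 - 163)*(-138 - 22) = -159*(-160) = 25440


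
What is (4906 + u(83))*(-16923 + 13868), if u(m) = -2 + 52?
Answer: -15140580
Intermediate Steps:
u(m) = 50
(4906 + u(83))*(-16923 + 13868) = (4906 + 50)*(-16923 + 13868) = 4956*(-3055) = -15140580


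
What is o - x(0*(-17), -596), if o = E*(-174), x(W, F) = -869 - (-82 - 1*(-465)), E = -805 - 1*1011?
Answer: 317236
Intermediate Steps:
E = -1816 (E = -805 - 1011 = -1816)
x(W, F) = -1252 (x(W, F) = -869 - (-82 + 465) = -869 - 1*383 = -869 - 383 = -1252)
o = 315984 (o = -1816*(-174) = 315984)
o - x(0*(-17), -596) = 315984 - 1*(-1252) = 315984 + 1252 = 317236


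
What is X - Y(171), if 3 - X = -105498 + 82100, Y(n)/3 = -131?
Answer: 23794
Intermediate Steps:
Y(n) = -393 (Y(n) = 3*(-131) = -393)
X = 23401 (X = 3 - (-105498 + 82100) = 3 - 1*(-23398) = 3 + 23398 = 23401)
X - Y(171) = 23401 - 1*(-393) = 23401 + 393 = 23794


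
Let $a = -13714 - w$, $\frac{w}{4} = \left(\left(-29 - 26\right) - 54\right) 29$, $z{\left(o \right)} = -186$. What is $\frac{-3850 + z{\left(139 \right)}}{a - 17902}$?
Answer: $\frac{1009}{4743} \approx 0.21273$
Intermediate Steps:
$w = -12644$ ($w = 4 \left(\left(-29 - 26\right) - 54\right) 29 = 4 \left(-55 - 54\right) 29 = 4 \left(\left(-109\right) 29\right) = 4 \left(-3161\right) = -12644$)
$a = -1070$ ($a = -13714 - -12644 = -13714 + 12644 = -1070$)
$\frac{-3850 + z{\left(139 \right)}}{a - 17902} = \frac{-3850 - 186}{-1070 - 17902} = - \frac{4036}{-18972} = \left(-4036\right) \left(- \frac{1}{18972}\right) = \frac{1009}{4743}$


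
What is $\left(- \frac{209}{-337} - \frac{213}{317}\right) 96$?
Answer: $- \frac{530688}{106829} \approx -4.9676$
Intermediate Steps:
$\left(- \frac{209}{-337} - \frac{213}{317}\right) 96 = \left(\left(-209\right) \left(- \frac{1}{337}\right) - \frac{213}{317}\right) 96 = \left(\frac{209}{337} - \frac{213}{317}\right) 96 = \left(- \frac{5528}{106829}\right) 96 = - \frac{530688}{106829}$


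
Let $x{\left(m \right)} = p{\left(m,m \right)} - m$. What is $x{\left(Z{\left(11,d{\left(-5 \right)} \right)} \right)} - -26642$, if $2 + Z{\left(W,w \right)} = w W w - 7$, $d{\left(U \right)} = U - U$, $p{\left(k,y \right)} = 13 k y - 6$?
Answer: $27698$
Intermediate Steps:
$p{\left(k,y \right)} = -6 + 13 k y$ ($p{\left(k,y \right)} = 13 k y - 6 = -6 + 13 k y$)
$d{\left(U \right)} = 0$
$Z{\left(W,w \right)} = -9 + W w^{2}$ ($Z{\left(W,w \right)} = -2 + \left(w W w - 7\right) = -2 + \left(W w w - 7\right) = -2 + \left(W w^{2} - 7\right) = -2 + \left(-7 + W w^{2}\right) = -9 + W w^{2}$)
$x{\left(m \right)} = -6 - m + 13 m^{2}$ ($x{\left(m \right)} = \left(-6 + 13 m m\right) - m = \left(-6 + 13 m^{2}\right) - m = -6 - m + 13 m^{2}$)
$x{\left(Z{\left(11,d{\left(-5 \right)} \right)} \right)} - -26642 = \left(-6 - \left(-9 + 11 \cdot 0^{2}\right) + 13 \left(-9 + 11 \cdot 0^{2}\right)^{2}\right) - -26642 = \left(-6 - \left(-9 + 11 \cdot 0\right) + 13 \left(-9 + 11 \cdot 0\right)^{2}\right) + 26642 = \left(-6 - \left(-9 + 0\right) + 13 \left(-9 + 0\right)^{2}\right) + 26642 = \left(-6 - -9 + 13 \left(-9\right)^{2}\right) + 26642 = \left(-6 + 9 + 13 \cdot 81\right) + 26642 = \left(-6 + 9 + 1053\right) + 26642 = 1056 + 26642 = 27698$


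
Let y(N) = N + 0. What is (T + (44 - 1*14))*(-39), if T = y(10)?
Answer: -1560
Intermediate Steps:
y(N) = N
T = 10
(T + (44 - 1*14))*(-39) = (10 + (44 - 1*14))*(-39) = (10 + (44 - 14))*(-39) = (10 + 30)*(-39) = 40*(-39) = -1560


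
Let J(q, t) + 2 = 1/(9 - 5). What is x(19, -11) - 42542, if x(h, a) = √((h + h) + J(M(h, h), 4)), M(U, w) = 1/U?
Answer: -42542 + √145/2 ≈ -42536.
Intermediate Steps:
J(q, t) = -7/4 (J(q, t) = -2 + 1/(9 - 5) = -2 + 1/4 = -2 + ¼ = -7/4)
x(h, a) = √(-7/4 + 2*h) (x(h, a) = √((h + h) - 7/4) = √(2*h - 7/4) = √(-7/4 + 2*h))
x(19, -11) - 42542 = √(-7 + 8*19)/2 - 42542 = √(-7 + 152)/2 - 42542 = √145/2 - 42542 = -42542 + √145/2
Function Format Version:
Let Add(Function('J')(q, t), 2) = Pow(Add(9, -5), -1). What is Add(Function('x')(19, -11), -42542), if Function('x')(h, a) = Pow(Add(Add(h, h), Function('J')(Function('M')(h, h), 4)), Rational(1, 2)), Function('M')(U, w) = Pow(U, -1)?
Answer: Add(-42542, Mul(Rational(1, 2), Pow(145, Rational(1, 2)))) ≈ -42536.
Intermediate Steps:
Function('J')(q, t) = Rational(-7, 4) (Function('J')(q, t) = Add(-2, Pow(Add(9, -5), -1)) = Add(-2, Pow(4, -1)) = Add(-2, Rational(1, 4)) = Rational(-7, 4))
Function('x')(h, a) = Pow(Add(Rational(-7, 4), Mul(2, h)), Rational(1, 2)) (Function('x')(h, a) = Pow(Add(Add(h, h), Rational(-7, 4)), Rational(1, 2)) = Pow(Add(Mul(2, h), Rational(-7, 4)), Rational(1, 2)) = Pow(Add(Rational(-7, 4), Mul(2, h)), Rational(1, 2)))
Add(Function('x')(19, -11), -42542) = Add(Mul(Rational(1, 2), Pow(Add(-7, Mul(8, 19)), Rational(1, 2))), -42542) = Add(Mul(Rational(1, 2), Pow(Add(-7, 152), Rational(1, 2))), -42542) = Add(Mul(Rational(1, 2), Pow(145, Rational(1, 2))), -42542) = Add(-42542, Mul(Rational(1, 2), Pow(145, Rational(1, 2))))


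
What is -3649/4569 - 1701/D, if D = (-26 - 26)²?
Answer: -17638765/12354576 ≈ -1.4277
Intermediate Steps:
D = 2704 (D = (-52)² = 2704)
-3649/4569 - 1701/D = -3649/4569 - 1701/2704 = -17638765/12354576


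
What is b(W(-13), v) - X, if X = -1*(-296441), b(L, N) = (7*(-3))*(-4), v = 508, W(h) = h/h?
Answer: -296357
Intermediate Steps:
W(h) = 1
b(L, N) = 84 (b(L, N) = -21*(-4) = 84)
X = 296441
b(W(-13), v) - X = 84 - 1*296441 = 84 - 296441 = -296357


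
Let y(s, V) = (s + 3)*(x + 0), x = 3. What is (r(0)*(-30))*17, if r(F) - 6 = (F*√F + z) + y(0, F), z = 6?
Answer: -10710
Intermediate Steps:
y(s, V) = 9 + 3*s (y(s, V) = (s + 3)*(3 + 0) = (3 + s)*3 = 9 + 3*s)
r(F) = 21 + F^(3/2) (r(F) = 6 + ((F*√F + 6) + (9 + 3*0)) = 6 + ((F^(3/2) + 6) + (9 + 0)) = 6 + ((6 + F^(3/2)) + 9) = 6 + (15 + F^(3/2)) = 21 + F^(3/2))
(r(0)*(-30))*17 = ((21 + 0^(3/2))*(-30))*17 = ((21 + 0)*(-30))*17 = (21*(-30))*17 = -630*17 = -10710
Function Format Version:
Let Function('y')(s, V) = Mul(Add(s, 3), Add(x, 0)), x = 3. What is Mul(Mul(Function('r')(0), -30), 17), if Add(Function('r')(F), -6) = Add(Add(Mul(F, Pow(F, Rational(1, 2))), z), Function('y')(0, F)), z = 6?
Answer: -10710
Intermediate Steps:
Function('y')(s, V) = Add(9, Mul(3, s)) (Function('y')(s, V) = Mul(Add(s, 3), Add(3, 0)) = Mul(Add(3, s), 3) = Add(9, Mul(3, s)))
Function('r')(F) = Add(21, Pow(F, Rational(3, 2))) (Function('r')(F) = Add(6, Add(Add(Mul(F, Pow(F, Rational(1, 2))), 6), Add(9, Mul(3, 0)))) = Add(6, Add(Add(Pow(F, Rational(3, 2)), 6), Add(9, 0))) = Add(6, Add(Add(6, Pow(F, Rational(3, 2))), 9)) = Add(6, Add(15, Pow(F, Rational(3, 2)))) = Add(21, Pow(F, Rational(3, 2))))
Mul(Mul(Function('r')(0), -30), 17) = Mul(Mul(Add(21, Pow(0, Rational(3, 2))), -30), 17) = Mul(Mul(Add(21, 0), -30), 17) = Mul(Mul(21, -30), 17) = Mul(-630, 17) = -10710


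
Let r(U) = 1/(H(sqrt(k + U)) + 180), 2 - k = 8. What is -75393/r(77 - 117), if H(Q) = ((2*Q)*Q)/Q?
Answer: -13570740 - 150786*I*sqrt(46) ≈ -1.3571e+7 - 1.0227e+6*I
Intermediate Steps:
k = -6 (k = 2 - 1*8 = 2 - 8 = -6)
H(Q) = 2*Q (H(Q) = (2*Q**2)/Q = 2*Q)
r(U) = 1/(180 + 2*sqrt(-6 + U)) (r(U) = 1/(2*sqrt(-6 + U) + 180) = 1/(180 + 2*sqrt(-6 + U)))
-75393/r(77 - 117) = -(13570740 + 150786*sqrt(-6 + (77 - 117))) = -(13570740 + 150786*sqrt(-6 - 40)) = -(13570740 + 150786*I*sqrt(46)) = -75393*(180 + 2*I*sqrt(46)) = -13570740 - 150786*I*sqrt(46)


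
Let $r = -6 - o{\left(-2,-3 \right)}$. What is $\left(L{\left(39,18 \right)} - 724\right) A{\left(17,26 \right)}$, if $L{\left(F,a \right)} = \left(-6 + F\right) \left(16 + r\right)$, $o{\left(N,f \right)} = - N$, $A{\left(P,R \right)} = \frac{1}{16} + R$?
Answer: $- \frac{47955}{4} \approx -11989.0$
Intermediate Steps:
$A{\left(P,R \right)} = \frac{1}{16} + R$
$r = -8$ ($r = -6 - \left(-1\right) \left(-2\right) = -6 - 2 = -8$)
$L{\left(F,a \right)} = -48 + 8 F$ ($L{\left(F,a \right)} = \left(-6 + F\right) \left(16 - 8\right) = \left(-6 + F\right) 8 = -48 + 8 F$)
$\left(L{\left(39,18 \right)} - 724\right) A{\left(17,26 \right)} = \left(\left(-48 + 8 \cdot 39\right) - 724\right) \left(\frac{1}{16} + 26\right) = \left(\left(-48 + 312\right) - 724\right) \frac{417}{16} = \left(264 - 724\right) \frac{417}{16} = \left(-460\right) \frac{417}{16} = - \frac{47955}{4}$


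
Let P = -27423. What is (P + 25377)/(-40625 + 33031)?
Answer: 1023/3797 ≈ 0.26942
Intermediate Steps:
(P + 25377)/(-40625 + 33031) = (-27423 + 25377)/(-40625 + 33031) = -2046/(-7594) = -2046*(-1/7594) = 1023/3797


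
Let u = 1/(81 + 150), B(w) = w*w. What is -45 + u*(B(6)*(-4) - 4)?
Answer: -10543/231 ≈ -45.641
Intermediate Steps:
B(w) = w**2
u = 1/231 ≈ 0.0043290
-45 + u*(B(6)*(-4) - 4) = -45 + (6**2*(-4) - 4)/231 = -45 + (36*(-4) - 4)/231 = -45 + (-144 - 4)/231 = -45 + (1/231)*(-148) = -45 - 148/231 = -10543/231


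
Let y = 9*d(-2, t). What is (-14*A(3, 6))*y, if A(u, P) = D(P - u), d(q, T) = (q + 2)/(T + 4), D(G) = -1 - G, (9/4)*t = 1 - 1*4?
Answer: 0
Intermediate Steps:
t = -4/3 (t = 4*(1 - 1*4)/9 = 4*(1 - 4)/9 = (4/9)*(-3) = -4/3 ≈ -1.3333)
d(q, T) = (2 + q)/(4 + T)
y = 0 (y = 9*((2 - 2)/(4 - 4/3)) = 9*(0/(8/3)) = 9*((3/8)*0) = 9*0 = 0)
A(u, P) = -1 + u - P (A(u, P) = -1 - (P - u) = -1 + (u - P) = -1 + u - P)
(-14*A(3, 6))*y = -14*(-1 + 3 - 1*6)*0 = -14*(-1 + 3 - 6)*0 = -14*(-4)*0 = 56*0 = 0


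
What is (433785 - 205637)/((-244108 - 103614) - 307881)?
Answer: -228148/655603 ≈ -0.34800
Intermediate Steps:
(433785 - 205637)/((-244108 - 103614) - 307881) = 228148/(-347722 - 307881) = 228148/(-655603) = 228148*(-1/655603) = -228148/655603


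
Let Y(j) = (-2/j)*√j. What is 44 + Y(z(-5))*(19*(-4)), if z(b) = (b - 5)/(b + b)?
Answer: 196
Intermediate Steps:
z(b) = (-5 + b)/(2*b) (z(b) = (-5 + b)/((2*b)) = (-5 + b)*(1/(2*b)) = (-5 + b)/(2*b))
Y(j) = -2/√j
44 + Y(z(-5))*(19*(-4)) = 44 + (-2*√5/(5*√(-1/(-5))))*(19*(-4)) = 44 - 2/√((½)*(-⅕)*(-10))*(-76) = 44 - 2/√1*(-76) = 44 - 2*1*(-76) = 44 - 2*(-76) = 44 + 152 = 196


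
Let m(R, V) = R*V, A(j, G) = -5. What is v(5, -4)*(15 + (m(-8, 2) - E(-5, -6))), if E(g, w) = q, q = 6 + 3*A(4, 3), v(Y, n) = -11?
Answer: -88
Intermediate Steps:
q = -9 (q = 6 + 3*(-5) = 6 - 15 = -9)
E(g, w) = -9
v(5, -4)*(15 + (m(-8, 2) - E(-5, -6))) = -11*(15 + (-8*2 - 1*(-9))) = -11*(15 + (-16 + 9)) = -11*(15 - 7) = -11*8 = -88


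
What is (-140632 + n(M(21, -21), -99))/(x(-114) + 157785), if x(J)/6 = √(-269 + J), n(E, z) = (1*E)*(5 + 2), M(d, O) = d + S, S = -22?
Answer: -7396908205/8298706671 + 281278*I*√383/8298706671 ≈ -0.89133 + 0.00066332*I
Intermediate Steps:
M(d, O) = -22 + d (M(d, O) = d - 22 = -22 + d)
n(E, z) = 7*E (n(E, z) = E*7 = 7*E)
x(J) = 6*√(-269 + J)
(-140632 + n(M(21, -21), -99))/(x(-114) + 157785) = (-140632 + 7*(-22 + 21))/(6*√(-269 - 114) + 157785) = (-140632 + 7*(-1))/(6*√(-383) + 157785) = (-140632 - 7)/(6*(I*√383) + 157785) = -140639/(6*I*√383 + 157785) = -140639/(157785 + 6*I*√383)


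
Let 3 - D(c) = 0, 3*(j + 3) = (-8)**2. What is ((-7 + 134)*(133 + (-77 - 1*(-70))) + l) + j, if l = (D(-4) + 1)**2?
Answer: 48109/3 ≈ 16036.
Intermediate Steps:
j = 55/3 (j = -3 + (1/3)*(-8)**2 = -3 + (1/3)*64 = -3 + 64/3 = 55/3 ≈ 18.333)
D(c) = 3 (D(c) = 3 - 1*0 = 3 + 0 = 3)
l = 16 (l = (3 + 1)**2 = 4**2 = 16)
((-7 + 134)*(133 + (-77 - 1*(-70))) + l) + j = ((-7 + 134)*(133 + (-77 - 1*(-70))) + 16) + 55/3 = (127*(133 + (-77 + 70)) + 16) + 55/3 = (127*(133 - 7) + 16) + 55/3 = (127*126 + 16) + 55/3 = (16002 + 16) + 55/3 = 16018 + 55/3 = 48109/3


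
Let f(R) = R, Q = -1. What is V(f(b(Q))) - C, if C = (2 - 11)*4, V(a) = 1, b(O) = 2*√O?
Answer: 37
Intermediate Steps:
C = -36 (C = -9*4 = -36)
V(f(b(Q))) - C = 1 - 1*(-36) = 1 + 36 = 37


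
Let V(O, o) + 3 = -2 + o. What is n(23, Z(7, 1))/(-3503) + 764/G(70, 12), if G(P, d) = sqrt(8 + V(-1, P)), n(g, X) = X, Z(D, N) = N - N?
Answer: 764*sqrt(73)/73 ≈ 89.419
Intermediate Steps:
Z(D, N) = 0
V(O, o) = -5 + o (V(O, o) = -3 + (-2 + o) = -5 + o)
G(P, d) = sqrt(3 + P) (G(P, d) = sqrt(8 + (-5 + P)) = sqrt(3 + P))
n(23, Z(7, 1))/(-3503) + 764/G(70, 12) = 0/(-3503) + 764/(sqrt(3 + 70)) = 0*(-1/3503) + 764/(sqrt(73)) = 0 + 764*(sqrt(73)/73) = 0 + 764*sqrt(73)/73 = 764*sqrt(73)/73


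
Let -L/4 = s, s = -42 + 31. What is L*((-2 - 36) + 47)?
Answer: 396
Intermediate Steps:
s = -11
L = 44 (L = -4*(-11) = 44)
L*((-2 - 36) + 47) = 44*((-2 - 36) + 47) = 44*(-38 + 47) = 44*9 = 396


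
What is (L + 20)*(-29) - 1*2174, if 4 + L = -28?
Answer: -1826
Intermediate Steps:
L = -32 (L = -4 - 28 = -32)
(L + 20)*(-29) - 1*2174 = (-32 + 20)*(-29) - 1*2174 = -12*(-29) - 2174 = 348 - 2174 = -1826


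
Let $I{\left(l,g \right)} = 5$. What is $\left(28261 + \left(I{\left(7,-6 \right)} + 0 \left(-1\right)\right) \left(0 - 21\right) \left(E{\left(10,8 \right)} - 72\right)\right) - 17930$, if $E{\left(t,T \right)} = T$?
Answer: $17051$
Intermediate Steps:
$\left(28261 + \left(I{\left(7,-6 \right)} + 0 \left(-1\right)\right) \left(0 - 21\right) \left(E{\left(10,8 \right)} - 72\right)\right) - 17930 = \left(28261 + \left(5 + 0 \left(-1\right)\right) \left(0 - 21\right) \left(8 - 72\right)\right) - 17930 = \left(28261 + \left(5 + 0\right) \left(-21\right) \left(-64\right)\right) - 17930 = \left(28261 + 5 \left(-21\right) \left(-64\right)\right) - 17930 = \left(28261 - -6720\right) - 17930 = \left(28261 + 6720\right) - 17930 = 34981 - 17930 = 17051$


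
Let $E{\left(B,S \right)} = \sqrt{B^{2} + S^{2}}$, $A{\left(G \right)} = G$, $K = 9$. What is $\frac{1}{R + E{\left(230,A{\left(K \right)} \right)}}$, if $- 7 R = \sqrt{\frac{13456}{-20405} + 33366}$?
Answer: $- \frac{142835}{\sqrt{13892127488470} - 142835 \sqrt{52981}} \approx 0.0049$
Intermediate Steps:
$R = - \frac{\sqrt{13892127488470}}{142835}$ ($R = - \frac{\sqrt{\frac{13456}{-20405} + 33366}}{7} = - \frac{\sqrt{13456 \left(- \frac{1}{20405}\right) + 33366}}{7} = - \frac{\sqrt{- \frac{13456}{20405} + 33366}}{7} = - \frac{\sqrt{\frac{680819774}{20405}}}{7} = - \frac{\frac{1}{20405} \sqrt{13892127488470}}{7} = - \frac{\sqrt{13892127488470}}{142835} \approx -26.095$)
$\frac{1}{R + E{\left(230,A{\left(K \right)} \right)}} = \frac{1}{- \frac{\sqrt{13892127488470}}{142835} + \sqrt{230^{2} + 9^{2}}} = \frac{1}{- \frac{\sqrt{13892127488470}}{142835} + \sqrt{52900 + 81}} = \frac{1}{- \frac{\sqrt{13892127488470}}{142835} + \sqrt{52981}} = \frac{1}{\sqrt{52981} - \frac{\sqrt{13892127488470}}{142835}}$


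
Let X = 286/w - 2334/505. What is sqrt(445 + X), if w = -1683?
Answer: sqrt(291998969405)/25755 ≈ 20.981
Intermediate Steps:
X = -370232/77265 (X = 286/(-1683) - 2334/505 = 286*(-1/1683) - 2334*1/505 = -26/153 - 2334/505 = -370232/77265 ≈ -4.7917)
sqrt(445 + X) = sqrt(445 - 370232/77265) = sqrt(34012693/77265) = sqrt(291998969405)/25755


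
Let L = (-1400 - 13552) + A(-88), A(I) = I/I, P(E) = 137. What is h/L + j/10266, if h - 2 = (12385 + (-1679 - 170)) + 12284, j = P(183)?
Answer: -232242365/153486966 ≈ -1.5131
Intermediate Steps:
A(I) = 1
j = 137
L = -14951 (L = (-1400 - 13552) + 1 = -14952 + 1 = -14951)
h = 22822 (h = 2 + ((12385 + (-1679 - 170)) + 12284) = 2 + ((12385 - 1849) + 12284) = 2 + (10536 + 12284) = 2 + 22820 = 22822)
h/L + j/10266 = 22822/(-14951) + 137/10266 = 22822*(-1/14951) + 137*(1/10266) = -22822/14951 + 137/10266 = -232242365/153486966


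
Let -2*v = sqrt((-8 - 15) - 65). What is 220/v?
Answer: 10*I*sqrt(22) ≈ 46.904*I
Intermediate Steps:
v = -I*sqrt(22) (v = -sqrt((-8 - 15) - 65)/2 = -sqrt(-23 - 65)/2 = -I*sqrt(22) ≈ -4.6904*I)
220/v = 220/(-I*sqrt(22)) = (I*sqrt(22)/22)*220 = 10*I*sqrt(22)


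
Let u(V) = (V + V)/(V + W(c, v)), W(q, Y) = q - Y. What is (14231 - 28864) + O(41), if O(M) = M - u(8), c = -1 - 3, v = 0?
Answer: -14596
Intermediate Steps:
c = -4
u(V) = 2*V/(-4 + V) (u(V) = (V + V)/(V + (-4 - 1*0)) = (2*V)/(V + (-4 + 0)) = (2*V)/(V - 4) = (2*V)/(-4 + V) = 2*V/(-4 + V))
O(M) = -4 + M (O(M) = M - 2*8/(-4 + 8) = M - 2*8/4 = M - 1*4 = M - 4 = -4 + M)
(14231 - 28864) + O(41) = (14231 - 28864) + (-4 + 41) = -14633 + 37 = -14596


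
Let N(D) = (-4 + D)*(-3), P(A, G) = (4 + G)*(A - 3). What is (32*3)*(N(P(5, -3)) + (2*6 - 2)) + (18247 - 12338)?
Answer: 7445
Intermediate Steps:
P(A, G) = (-3 + A)*(4 + G) (P(A, G) = (4 + G)*(-3 + A) = (-3 + A)*(4 + G))
N(D) = 12 - 3*D
(32*3)*(N(P(5, -3)) + (2*6 - 2)) + (18247 - 12338) = (32*3)*((12 - 3*(-12 - 3*(-3) + 4*5 + 5*(-3))) + (2*6 - 2)) + (18247 - 12338) = 96*((12 - 3*(-12 + 9 + 20 - 15)) + (12 - 2)) + 5909 = 96*((12 - 3*2) + 10) + 5909 = 96*((12 - 6) + 10) + 5909 = 96*(6 + 10) + 5909 = 96*16 + 5909 = 1536 + 5909 = 7445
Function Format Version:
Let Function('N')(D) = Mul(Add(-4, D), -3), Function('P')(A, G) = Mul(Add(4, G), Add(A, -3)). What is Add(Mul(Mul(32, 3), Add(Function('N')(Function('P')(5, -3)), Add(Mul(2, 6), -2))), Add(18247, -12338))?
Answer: 7445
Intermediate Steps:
Function('P')(A, G) = Mul(Add(-3, A), Add(4, G)) (Function('P')(A, G) = Mul(Add(4, G), Add(-3, A)) = Mul(Add(-3, A), Add(4, G)))
Function('N')(D) = Add(12, Mul(-3, D))
Add(Mul(Mul(32, 3), Add(Function('N')(Function('P')(5, -3)), Add(Mul(2, 6), -2))), Add(18247, -12338)) = Add(Mul(Mul(32, 3), Add(Add(12, Mul(-3, Add(-12, Mul(-3, -3), Mul(4, 5), Mul(5, -3)))), Add(Mul(2, 6), -2))), Add(18247, -12338)) = Add(Mul(96, Add(Add(12, Mul(-3, Add(-12, 9, 20, -15))), Add(12, -2))), 5909) = Add(Mul(96, Add(Add(12, Mul(-3, 2)), 10)), 5909) = Add(Mul(96, Add(Add(12, -6), 10)), 5909) = Add(Mul(96, Add(6, 10)), 5909) = Add(Mul(96, 16), 5909) = Add(1536, 5909) = 7445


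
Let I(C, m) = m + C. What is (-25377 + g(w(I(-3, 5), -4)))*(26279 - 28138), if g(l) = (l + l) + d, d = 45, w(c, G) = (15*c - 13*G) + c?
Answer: 46779876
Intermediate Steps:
I(C, m) = C + m
w(c, G) = -13*G + 16*c (w(c, G) = (-13*G + 15*c) + c = -13*G + 16*c)
g(l) = 45 + 2*l (g(l) = (l + l) + 45 = 2*l + 45 = 45 + 2*l)
(-25377 + g(w(I(-3, 5), -4)))*(26279 - 28138) = (-25377 + (45 + 2*(-13*(-4) + 16*(-3 + 5))))*(26279 - 28138) = (-25377 + (45 + 2*(52 + 16*2)))*(-1859) = (-25377 + (45 + 2*(52 + 32)))*(-1859) = (-25377 + (45 + 2*84))*(-1859) = (-25377 + (45 + 168))*(-1859) = (-25377 + 213)*(-1859) = -25164*(-1859) = 46779876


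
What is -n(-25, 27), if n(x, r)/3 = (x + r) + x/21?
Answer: -17/7 ≈ -2.4286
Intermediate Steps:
n(x, r) = 3*r + 22*x/7 (n(x, r) = 3*((x + r) + x/21) = 3*((r + x) + x*(1/21)) = 3*((r + x) + x/21) = 3*(r + 22*x/21) = 3*r + 22*x/7)
-n(-25, 27) = -(3*27 + (22/7)*(-25)) = -(81 - 550/7) = -1*17/7 = -17/7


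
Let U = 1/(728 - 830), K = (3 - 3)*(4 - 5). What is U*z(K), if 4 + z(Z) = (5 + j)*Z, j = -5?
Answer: 2/51 ≈ 0.039216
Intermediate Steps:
K = 0 (K = 0*(-1) = 0)
U = -1/102 (U = 1/(-102) = -1/102 ≈ -0.0098039)
z(Z) = -4 (z(Z) = -4 + (5 - 5)*Z = -4 + 0*Z = -4 + 0 = -4)
U*z(K) = -1/102*(-4) = 2/51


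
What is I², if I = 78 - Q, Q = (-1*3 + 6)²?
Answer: 4761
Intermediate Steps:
Q = 9 (Q = (-3 + 6)² = 3² = 9)
I = 69 (I = 78 - 1*9 = 78 - 9 = 69)
I² = 69² = 4761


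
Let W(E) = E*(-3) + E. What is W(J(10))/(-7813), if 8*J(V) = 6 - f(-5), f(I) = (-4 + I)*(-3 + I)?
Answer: -33/15626 ≈ -0.0021119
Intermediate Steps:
J(V) = -33/4 (J(V) = (6 - (12 + (-5)² - 7*(-5)))/8 = (6 - (12 + 25 + 35))/8 = (6 - 1*72)/8 = (6 - 72)/8 = (⅛)*(-66) = -33/4)
W(E) = -2*E (W(E) = -3*E + E = -2*E)
W(J(10))/(-7813) = -2*(-33/4)/(-7813) = (33/2)*(-1/7813) = -33/15626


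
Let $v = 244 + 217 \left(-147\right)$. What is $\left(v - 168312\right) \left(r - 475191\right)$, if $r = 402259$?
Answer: $14583993244$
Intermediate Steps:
$v = -31655$ ($v = 244 - 31899 = -31655$)
$\left(v - 168312\right) \left(r - 475191\right) = \left(-31655 - 168312\right) \left(402259 - 475191\right) = \left(-199967\right) \left(-72932\right) = 14583993244$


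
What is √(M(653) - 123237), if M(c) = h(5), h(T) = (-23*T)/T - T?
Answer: I*√123265 ≈ 351.09*I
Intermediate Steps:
h(T) = -23 - T
M(c) = -28 (M(c) = -23 - 1*5 = -23 - 5 = -28)
√(M(653) - 123237) = √(-28 - 123237) = √(-123265) = I*√123265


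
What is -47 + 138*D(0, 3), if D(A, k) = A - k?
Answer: -461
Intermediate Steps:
-47 + 138*D(0, 3) = -47 + 138*(0 - 1*3) = -47 + 138*(0 - 3) = -47 + 138*(-3) = -47 - 414 = -461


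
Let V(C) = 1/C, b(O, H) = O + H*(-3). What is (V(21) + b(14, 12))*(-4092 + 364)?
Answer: 1718608/21 ≈ 81839.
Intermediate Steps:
b(O, H) = O - 3*H
(V(21) + b(14, 12))*(-4092 + 364) = (1/21 + (14 - 3*12))*(-4092 + 364) = (1/21 + (14 - 36))*(-3728) = (1/21 - 22)*(-3728) = -461/21*(-3728) = 1718608/21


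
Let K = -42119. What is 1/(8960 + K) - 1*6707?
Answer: -222397414/33159 ≈ -6707.0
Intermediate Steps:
1/(8960 + K) - 1*6707 = 1/(8960 - 42119) - 1*6707 = 1/(-33159) - 6707 = -1/33159 - 6707 = -222397414/33159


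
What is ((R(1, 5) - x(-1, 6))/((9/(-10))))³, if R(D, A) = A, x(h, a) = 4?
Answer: -1000/729 ≈ -1.3717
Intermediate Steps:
((R(1, 5) - x(-1, 6))/((9/(-10))))³ = ((5 - 1*4)/((9/(-10))))³ = ((5 - 4)/((9*(-⅒))))³ = (1/(-9/10))³ = (1*(-10/9))³ = (-10/9)³ = -1000/729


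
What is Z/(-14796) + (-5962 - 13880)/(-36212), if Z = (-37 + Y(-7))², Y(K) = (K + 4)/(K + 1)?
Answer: 245338795/535792752 ≈ 0.45790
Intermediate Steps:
Y(K) = (4 + K)/(1 + K)
Z = 5329/4 (Z = (-37 + (4 - 7)/(1 - 7))² = (-37 - 3/(-6))² = (-37 - ⅙*(-3))² = (-37 + ½)² = (-73/2)² = 5329/4 ≈ 1332.3)
Z/(-14796) + (-5962 - 13880)/(-36212) = (5329/4)/(-14796) + (-5962 - 13880)/(-36212) = (5329/4)*(-1/14796) - 19842*(-1/36212) = -5329/59184 + 9921/18106 = 245338795/535792752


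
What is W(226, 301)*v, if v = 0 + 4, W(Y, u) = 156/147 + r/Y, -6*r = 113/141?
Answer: 87935/20727 ≈ 4.2425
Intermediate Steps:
r = -113/846 (r = -113/(6*141) = -⅙*113/141 = -113/846 ≈ -0.13357)
W(Y, u) = 52/49 - 113/(846*Y) (W(Y, u) = 156/147 - 113/(846*Y) = 156*(1/147) - 113/(846*Y) = 52/49 - 113/(846*Y))
v = 4
W(226, 301)*v = ((1/41454)*(-5537 + 43992*226)/226)*4 = ((1/41454)*(1/226)*(-5537 + 9942192))*4 = ((1/41454)*(1/226)*9936655)*4 = (87935/82908)*4 = 87935/20727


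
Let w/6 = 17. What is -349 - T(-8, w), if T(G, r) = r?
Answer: -451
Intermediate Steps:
w = 102 (w = 6*17 = 102)
-349 - T(-8, w) = -349 - 1*102 = -349 - 102 = -451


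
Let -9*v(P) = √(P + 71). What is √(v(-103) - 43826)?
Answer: √(-394434 - 4*I*√2)/3 ≈ 0.0015012 - 209.35*I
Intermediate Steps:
v(P) = -√(71 + P)/9 (v(P) = -√(P + 71)/9 = -√(71 + P)/9)
√(v(-103) - 43826) = √(-√(71 - 103)/9 - 43826) = √(-4*I*√2/9 - 43826) = √(-43826 - 4*I*√2/9)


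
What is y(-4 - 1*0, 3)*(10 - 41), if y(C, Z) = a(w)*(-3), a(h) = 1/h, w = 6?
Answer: 31/2 ≈ 15.500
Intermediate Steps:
y(C, Z) = -½ (y(C, Z) = -3/6 = (⅙)*(-3) = -½)
y(-4 - 1*0, 3)*(10 - 41) = -(10 - 41)/2 = -½*(-31) = 31/2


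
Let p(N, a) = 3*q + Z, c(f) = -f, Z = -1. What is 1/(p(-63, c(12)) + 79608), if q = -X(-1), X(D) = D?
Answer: 1/79610 ≈ 1.2561e-5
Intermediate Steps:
q = 1 (q = -1*(-1) = 1)
p(N, a) = 2 (p(N, a) = 3*1 - 1 = 3 - 1 = 2)
1/(p(-63, c(12)) + 79608) = 1/(2 + 79608) = 1/79610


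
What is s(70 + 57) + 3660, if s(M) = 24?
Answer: 3684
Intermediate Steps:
s(70 + 57) + 3660 = 24 + 3660 = 3684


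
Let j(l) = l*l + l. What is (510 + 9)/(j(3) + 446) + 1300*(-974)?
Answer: -579919081/458 ≈ -1.2662e+6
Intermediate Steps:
j(l) = l + l**2 (j(l) = l**2 + l = l + l**2)
(510 + 9)/(j(3) + 446) + 1300*(-974) = (510 + 9)/(3*(1 + 3) + 446) + 1300*(-974) = 519/(3*4 + 446) - 1266200 = 519/(12 + 446) - 1266200 = 519/458 - 1266200 = -579919081/458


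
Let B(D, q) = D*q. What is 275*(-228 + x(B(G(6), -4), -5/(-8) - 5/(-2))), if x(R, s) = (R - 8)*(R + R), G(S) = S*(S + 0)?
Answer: 11975700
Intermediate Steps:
G(S) = S² (G(S) = S*S = S²)
x(R, s) = 2*R*(-8 + R) (x(R, s) = (-8 + R)*(2*R) = 2*R*(-8 + R))
275*(-228 + x(B(G(6), -4), -5/(-8) - 5/(-2))) = 275*(-228 + 2*(6²*(-4))*(-8 + 6²*(-4))) = 275*(-228 + 2*(36*(-4))*(-8 + 36*(-4))) = 275*(-228 + 2*(-144)*(-8 - 144)) = 275*(-228 + 2*(-144)*(-152)) = 275*(-228 + 43776) = 275*43548 = 11975700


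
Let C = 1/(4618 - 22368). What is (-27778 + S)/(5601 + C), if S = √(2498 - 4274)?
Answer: -493059500/99417749 + 71000*I*√111/99417749 ≈ -4.9595 + 0.0075241*I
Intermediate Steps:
S = 4*I*√111 (S = √(-1776) = 4*I*√111 ≈ 42.143*I)
C = -1/17750 (C = 1/(-17750) = -1/17750 ≈ -5.6338e-5)
(-27778 + S)/(5601 + C) = (-27778 + 4*I*√111)/(5601 - 1/17750) = (-27778 + 4*I*√111)/(99417749/17750) = (-27778 + 4*I*√111)*(17750/99417749) = -493059500/99417749 + 71000*I*√111/99417749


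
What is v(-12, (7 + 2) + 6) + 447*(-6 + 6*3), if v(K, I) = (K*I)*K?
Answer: 7524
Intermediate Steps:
v(K, I) = I*K² (v(K, I) = (I*K)*K = I*K²)
v(-12, (7 + 2) + 6) + 447*(-6 + 6*3) = ((7 + 2) + 6)*(-12)² + 447*(-6 + 6*3) = (9 + 6)*144 + 447*(-6 + 18) = 15*144 + 447*12 = 2160 + 5364 = 7524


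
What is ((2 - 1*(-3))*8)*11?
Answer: 440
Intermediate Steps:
((2 - 1*(-3))*8)*11 = ((2 + 3)*8)*11 = (5*8)*11 = 40*11 = 440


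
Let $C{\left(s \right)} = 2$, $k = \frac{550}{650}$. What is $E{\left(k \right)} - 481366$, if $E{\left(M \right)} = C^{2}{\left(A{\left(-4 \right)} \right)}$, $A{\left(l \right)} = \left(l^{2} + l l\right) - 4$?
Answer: $-481362$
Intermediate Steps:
$A{\left(l \right)} = -4 + 2 l^{2}$ ($A{\left(l \right)} = \left(l^{2} + l^{2}\right) - 4 = 2 l^{2} - 4 = -4 + 2 l^{2}$)
$k = \frac{11}{13}$ ($k = 550 \cdot \frac{1}{650} = \frac{11}{13} \approx 0.84615$)
$E{\left(M \right)} = 4$ ($E{\left(M \right)} = 2^{2} = 4$)
$E{\left(k \right)} - 481366 = 4 - 481366 = -481362$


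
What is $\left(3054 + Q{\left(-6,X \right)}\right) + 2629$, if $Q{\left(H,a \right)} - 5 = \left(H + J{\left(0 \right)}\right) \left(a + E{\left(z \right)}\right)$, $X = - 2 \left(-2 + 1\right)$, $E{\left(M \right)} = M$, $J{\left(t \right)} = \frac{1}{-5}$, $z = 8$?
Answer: $5626$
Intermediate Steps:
$J{\left(t \right)} = - \frac{1}{5}$
$X = 2$ ($X = \left(-2\right) \left(-1\right) = 2$)
$Q{\left(H,a \right)} = 5 + \left(8 + a\right) \left(- \frac{1}{5} + H\right)$ ($Q{\left(H,a \right)} = 5 + \left(H - \frac{1}{5}\right) \left(a + 8\right) = 5 + \left(- \frac{1}{5} + H\right) \left(8 + a\right) = 5 + \left(8 + a\right) \left(- \frac{1}{5} + H\right)$)
$\left(3054 + Q{\left(-6,X \right)}\right) + 2629 = \left(3054 + \left(\frac{17}{5} + 8 \left(-6\right) - \frac{2}{5} - 12\right)\right) + 2629 = \left(3054 - 57\right) + 2629 = 2997 + 2629 = 5626$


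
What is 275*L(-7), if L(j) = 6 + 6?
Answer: 3300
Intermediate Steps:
L(j) = 12
275*L(-7) = 275*12 = 3300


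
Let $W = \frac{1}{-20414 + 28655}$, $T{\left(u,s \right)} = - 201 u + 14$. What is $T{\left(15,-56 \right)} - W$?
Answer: $- \frac{24731242}{8241} \approx -3001.0$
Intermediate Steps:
$T{\left(u,s \right)} = 14 - 201 u$
$W = \frac{1}{8241} \approx 0.00012134$
$T{\left(15,-56 \right)} - W = \left(14 - 3015\right) - \frac{1}{8241} = -3001 - \frac{1}{8241} = - \frac{24731242}{8241}$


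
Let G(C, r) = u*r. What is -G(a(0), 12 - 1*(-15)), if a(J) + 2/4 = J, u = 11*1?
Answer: -297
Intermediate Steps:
u = 11
a(J) = -½ + J
G(C, r) = 11*r
-G(a(0), 12 - 1*(-15)) = -11*(12 - 1*(-15)) = -11*(12 + 15) = -11*27 = -1*297 = -297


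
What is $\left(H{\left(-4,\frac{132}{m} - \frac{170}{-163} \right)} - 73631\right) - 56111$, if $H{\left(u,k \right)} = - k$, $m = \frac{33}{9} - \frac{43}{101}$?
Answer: $- \frac{10386984630}{80033} \approx -1.2978 \cdot 10^{5}$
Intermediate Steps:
$m = \frac{982}{303}$ ($m = 33 \cdot \frac{1}{9} - \frac{43}{101} = \frac{11}{3} - \frac{43}{101} = \frac{982}{303} \approx 3.2409$)
$\left(H{\left(-4,\frac{132}{m} - \frac{170}{-163} \right)} - 73631\right) - 56111 = \left(- (\frac{132}{\frac{982}{303}} - \frac{170}{-163}) - 73631\right) - 56111 = \left(- (132 \cdot \frac{303}{982} - - \frac{170}{163}) - 73631\right) - 56111 = \left(- (\frac{19998}{491} + \frac{170}{163}) - 73631\right) - 56111 = \left(\left(-1\right) \frac{3343144}{80033} - 73631\right) - 56111 = \left(- \frac{3343144}{80033} - 73631\right) - 56111 = - \frac{5896252967}{80033} - 56111 = - \frac{10386984630}{80033}$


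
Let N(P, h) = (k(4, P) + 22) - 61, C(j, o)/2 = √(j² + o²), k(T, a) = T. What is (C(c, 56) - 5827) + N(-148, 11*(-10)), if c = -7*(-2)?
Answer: -5862 + 28*√17 ≈ -5746.6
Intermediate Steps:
c = 14
C(j, o) = 2*√(j² + o²)
N(P, h) = -35 (N(P, h) = (4 + 22) - 61 = 26 - 61 = -35)
(C(c, 56) - 5827) + N(-148, 11*(-10)) = (2*√(14² + 56²) - 5827) - 35 = (2*√(196 + 3136) - 5827) - 35 = (2*√3332 - 5827) - 35 = (2*(14*√17) - 5827) - 35 = (28*√17 - 5827) - 35 = (-5827 + 28*√17) - 35 = -5862 + 28*√17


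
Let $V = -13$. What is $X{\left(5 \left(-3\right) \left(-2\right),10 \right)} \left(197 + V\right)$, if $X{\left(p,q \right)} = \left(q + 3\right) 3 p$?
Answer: $215280$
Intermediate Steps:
$X{\left(p,q \right)} = 3 p \left(3 + q\right)$ ($X{\left(p,q \right)} = \left(3 + q\right) 3 p = 3 p \left(3 + q\right)$)
$X{\left(5 \left(-3\right) \left(-2\right),10 \right)} \left(197 + V\right) = 3 \cdot 5 \left(-3\right) \left(-2\right) \left(3 + 10\right) \left(197 - 13\right) = 3 \left(\left(-15\right) \left(-2\right)\right) 13 \cdot 184 = 3 \cdot 30 \cdot 13 \cdot 184 = 1170 \cdot 184 = 215280$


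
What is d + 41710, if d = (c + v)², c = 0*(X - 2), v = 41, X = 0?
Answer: 43391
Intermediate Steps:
c = 0 (c = 0*(0 - 2) = 0*(-2) = 0)
d = 1681 (d = (0 + 41)² = 41² = 1681)
d + 41710 = 1681 + 41710 = 43391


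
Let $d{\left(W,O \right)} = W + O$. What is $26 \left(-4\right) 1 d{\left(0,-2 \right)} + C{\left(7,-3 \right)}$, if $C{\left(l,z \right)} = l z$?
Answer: $187$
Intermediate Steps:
$d{\left(W,O \right)} = O + W$
$26 \left(-4\right) 1 d{\left(0,-2 \right)} + C{\left(7,-3 \right)} = 26 \left(-4\right) 1 \left(-2 + 0\right) + 7 \left(-3\right) = 26 \left(\left(-4\right) \left(-2\right)\right) - 21 = 26 \cdot 8 - 21 = 208 - 21 = 187$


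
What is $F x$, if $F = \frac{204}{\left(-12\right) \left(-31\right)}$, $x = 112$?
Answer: $\frac{1904}{31} \approx 61.419$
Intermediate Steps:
$F = \frac{17}{31}$ ($F = \frac{204}{372} = 204 \cdot \frac{1}{372} = \frac{17}{31} \approx 0.54839$)
$F x = \frac{17}{31} \cdot 112 = \frac{1904}{31}$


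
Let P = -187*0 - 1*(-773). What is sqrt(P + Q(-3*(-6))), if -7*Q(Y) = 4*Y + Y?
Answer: sqrt(37247)/7 ≈ 27.571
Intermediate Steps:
P = 773 (P = 0 + 773 = 773)
Q(Y) = -5*Y/7 (Q(Y) = -(4*Y + Y)/7 = -5*Y/7)
sqrt(P + Q(-3*(-6))) = sqrt(773 - (-15)*(-6)/7) = sqrt(773 - 5/7*18) = sqrt(773 - 90/7) = sqrt(5321/7) = sqrt(37247)/7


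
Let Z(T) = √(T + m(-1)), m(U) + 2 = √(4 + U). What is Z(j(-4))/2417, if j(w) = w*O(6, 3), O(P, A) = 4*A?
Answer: √(-50 + √3)/2417 ≈ 0.0028744*I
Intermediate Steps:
m(U) = -2 + √(4 + U)
j(w) = 12*w (j(w) = w*(4*3) = w*12 = 12*w)
Z(T) = √(-2 + T + √3) (Z(T) = √(T + (-2 + √(4 - 1))) = √(T + (-2 + √3)) = √(-2 + T + √3))
Z(j(-4))/2417 = √(-2 + 12*(-4) + √3)/2417 = √(-2 - 48 + √3)/2417 = √(-50 + √3)/2417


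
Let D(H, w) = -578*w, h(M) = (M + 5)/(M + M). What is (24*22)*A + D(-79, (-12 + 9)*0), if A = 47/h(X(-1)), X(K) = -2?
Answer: -33088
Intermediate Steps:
h(M) = (5 + M)/(2*M) (h(M) = (5 + M)/((2*M)) = (5 + M)*(1/(2*M)) = (5 + M)/(2*M))
A = -188/3 (A = 47/(((1/2)*(5 - 2)/(-2))) = 47/(((1/2)*(-1/2)*3)) = 47/(-3/4) = 47*(-4/3) = -188/3 ≈ -62.667)
(24*22)*A + D(-79, (-12 + 9)*0) = (24*22)*(-188/3) - 578*(-12 + 9)*0 = 528*(-188/3) - (-1734)*0 = -33088 - 578*0 = -33088 + 0 = -33088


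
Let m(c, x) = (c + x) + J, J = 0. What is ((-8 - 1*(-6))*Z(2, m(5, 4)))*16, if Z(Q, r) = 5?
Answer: -160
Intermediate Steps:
m(c, x) = c + x (m(c, x) = (c + x) + 0 = c + x)
((-8 - 1*(-6))*Z(2, m(5, 4)))*16 = ((-8 - 1*(-6))*5)*16 = ((-8 + 6)*5)*16 = -2*5*16 = -10*16 = -160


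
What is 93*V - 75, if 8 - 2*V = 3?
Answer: 315/2 ≈ 157.50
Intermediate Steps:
V = 5/2 (V = 4 - 1/2*3 = 4 - 3/2 = 5/2 ≈ 2.5000)
93*V - 75 = 93*(5/2) - 75 = 465/2 - 75 = 315/2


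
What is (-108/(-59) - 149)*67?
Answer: -581761/59 ≈ -9860.4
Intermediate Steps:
(-108/(-59) - 149)*67 = (-108*(-1/59) - 149)*67 = (108/59 - 149)*67 = -8683/59*67 = -581761/59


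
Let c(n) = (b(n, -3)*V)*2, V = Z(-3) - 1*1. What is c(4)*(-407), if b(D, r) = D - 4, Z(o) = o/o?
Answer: 0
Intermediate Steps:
Z(o) = 1
b(D, r) = -4 + D
V = 0 (V = 1 - 1*1 = 1 - 1 = 0)
c(n) = 0 (c(n) = ((-4 + n)*0)*2 = 0*2 = 0)
c(4)*(-407) = 0*(-407) = 0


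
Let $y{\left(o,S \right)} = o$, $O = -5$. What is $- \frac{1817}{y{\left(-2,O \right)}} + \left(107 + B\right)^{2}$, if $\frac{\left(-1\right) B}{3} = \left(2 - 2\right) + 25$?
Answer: $\frac{3865}{2} \approx 1932.5$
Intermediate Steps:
$B = -75$ ($B = - 3 \left(\left(2 - 2\right) + 25\right) = - 3 \left(0 + 25\right) = \left(-3\right) 25 = -75$)
$- \frac{1817}{y{\left(-2,O \right)}} + \left(107 + B\right)^{2} = - \frac{1817}{-2} + \left(107 - 75\right)^{2} = \left(-1817\right) \left(- \frac{1}{2}\right) + 32^{2} = \frac{1817}{2} + 1024 = \frac{3865}{2}$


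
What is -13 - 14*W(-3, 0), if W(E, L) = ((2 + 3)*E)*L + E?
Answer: 29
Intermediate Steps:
W(E, L) = E + 5*E*L (W(E, L) = (5*E)*L + E = 5*E*L + E = E + 5*E*L)
-13 - 14*W(-3, 0) = -13 - (-42)*(1 + 5*0) = -13 - (-42)*(1 + 0) = -13 - (-42) = -13 - 14*(-3) = -13 + 42 = 29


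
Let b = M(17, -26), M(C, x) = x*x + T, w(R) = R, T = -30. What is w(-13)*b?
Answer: -8398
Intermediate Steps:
M(C, x) = -30 + x² (M(C, x) = x*x - 30 = x² - 30 = -30 + x²)
b = 646 (b = -30 + (-26)² = -30 + 676 = 646)
w(-13)*b = -13*646 = -8398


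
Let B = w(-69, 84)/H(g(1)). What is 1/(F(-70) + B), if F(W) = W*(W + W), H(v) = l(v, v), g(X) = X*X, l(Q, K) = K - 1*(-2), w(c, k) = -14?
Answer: 3/29386 ≈ 0.00010209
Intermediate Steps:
l(Q, K) = 2 + K (l(Q, K) = K + 2 = 2 + K)
g(X) = X²
H(v) = 2 + v
F(W) = 2*W² (F(W) = W*(2*W) = 2*W²)
B = -14/3 (B = -14/(2 + 1²) = -14/(2 + 1) = -14/3 ≈ -4.6667)
1/(F(-70) + B) = 1/(2*(-70)² - 14/3) = 1/(2*4900 - 14/3) = 1/(9800 - 14/3) = 1/(29386/3) = 3/29386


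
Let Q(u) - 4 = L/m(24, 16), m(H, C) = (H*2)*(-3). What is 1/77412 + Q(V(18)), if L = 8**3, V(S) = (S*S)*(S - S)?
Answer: 103219/232236 ≈ 0.44446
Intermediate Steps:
m(H, C) = -6*H (m(H, C) = (2*H)*(-3) = -6*H)
V(S) = 0 (V(S) = S**2*0 = 0)
L = 512
Q(u) = 4/9 (Q(u) = 4 + 512/((-6*24)) = 4 + 512/(-144) = 4 + 512*(-1/144) = 4 - 32/9 = 4/9)
1/77412 + Q(V(18)) = 1/77412 + 4/9 = 103219/232236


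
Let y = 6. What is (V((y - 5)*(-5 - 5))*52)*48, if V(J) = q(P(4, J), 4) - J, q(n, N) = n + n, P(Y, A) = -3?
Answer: 9984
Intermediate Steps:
q(n, N) = 2*n
V(J) = -6 - J (V(J) = 2*(-3) - J = -6 - J)
(V((y - 5)*(-5 - 5))*52)*48 = ((-6 - (6 - 5)*(-5 - 5))*52)*48 = ((-6 - (-10))*52)*48 = ((-6 - 1*(-10))*52)*48 = ((-6 + 10)*52)*48 = (4*52)*48 = 208*48 = 9984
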